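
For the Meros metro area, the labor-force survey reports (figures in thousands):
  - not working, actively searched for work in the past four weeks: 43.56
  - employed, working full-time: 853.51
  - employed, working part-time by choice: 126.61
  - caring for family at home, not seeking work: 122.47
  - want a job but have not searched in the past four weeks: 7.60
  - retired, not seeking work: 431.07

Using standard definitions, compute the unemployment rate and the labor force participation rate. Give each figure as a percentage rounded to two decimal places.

Unemployment rate ≈ 4.26%; labor force participation rate ≈ 64.59%.

Employed = 853.51 + 126.61 = 980.12 thousand.
Unemployed = 43.56 thousand.
Labor force = 980.12 + 43.56 = 1,023.68 thousand.
Not in labor force = 122.47 + 7.60 + 431.07 = 561.14 thousand (those not working and not actively searching are outside the labor force — including those who want a job but have given up searching).
Civilian working-age population = 1,023.68 + 561.14 = 1,584.82 thousand.
Unemployment rate = 43.56 / 1,023.68 = 4.26%.
Labor force participation rate = 1,023.68 / 1,584.82 = 64.59%.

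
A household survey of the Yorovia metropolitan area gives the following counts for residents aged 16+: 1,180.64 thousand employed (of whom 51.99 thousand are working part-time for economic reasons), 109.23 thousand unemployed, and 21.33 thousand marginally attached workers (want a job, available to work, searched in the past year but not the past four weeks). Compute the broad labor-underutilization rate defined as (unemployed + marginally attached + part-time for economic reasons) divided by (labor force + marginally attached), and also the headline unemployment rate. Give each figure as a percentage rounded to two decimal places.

Broad underutilization rate ≈ 13.92%; headline unemployment rate ≈ 8.47%.

Labor force = 1,180.64 + 109.23 = 1,289.87 thousand.
Numerator = 109.23 + 21.33 + 51.99 = 182.55 thousand.
Denominator = 1,289.87 + 21.33 = 1,311.20 thousand.
Broad rate = 182.55 / 1,311.20 = 13.92%.
Headline unemployment rate = 109.23 / 1,289.87 = 8.47%.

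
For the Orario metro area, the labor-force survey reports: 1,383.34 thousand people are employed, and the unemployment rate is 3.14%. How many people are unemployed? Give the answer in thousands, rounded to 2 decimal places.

Let U be the number unemployed. The labor force is E + U, and U/(E+U) = 0.0314.
So U = 0.0314 × 1,383.34 / (1 − 0.0314) = 43.4369 / 0.9686 ≈ 44.85 thousand.

About 44.85 thousand are unemployed.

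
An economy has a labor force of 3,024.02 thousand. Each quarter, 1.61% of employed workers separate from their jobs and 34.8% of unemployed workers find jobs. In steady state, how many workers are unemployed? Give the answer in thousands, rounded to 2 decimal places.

Steady-state unemployment rate u* = s/(s+f) = 1.61/(1.61+34.8) = 0.044219.
Unemployed = u* × labor force = 0.044219 × 3,024.02 ≈ 133.72 thousand.

About 133.72 thousand are unemployed in steady state.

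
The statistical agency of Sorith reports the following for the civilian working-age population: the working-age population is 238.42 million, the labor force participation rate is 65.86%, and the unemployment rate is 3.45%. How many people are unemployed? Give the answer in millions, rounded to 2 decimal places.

About 5.42 million are unemployed.

Labor force = 0.6586 × 238.42 = 157.02 million.
Unemployed = 0.0345 × 157.02 ≈ 5.42 million.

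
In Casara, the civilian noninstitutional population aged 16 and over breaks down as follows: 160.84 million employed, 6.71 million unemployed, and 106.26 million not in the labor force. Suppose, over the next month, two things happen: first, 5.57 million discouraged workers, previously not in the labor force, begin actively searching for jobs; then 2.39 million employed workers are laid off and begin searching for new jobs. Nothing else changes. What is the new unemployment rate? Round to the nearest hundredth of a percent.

Initially, labor force = 160.84 + 6.71 = 167.55 million, so u = 6.71/167.55 = 4.00%.
After the first change, unemployed and labor force both rise by 5.57 → E = 160.84, U = 12.28, labor force = 173.12 million.
After the second change, employed falls and unemployed rises by 2.39; labor force unchanged → E = 158.45, U = 14.67, labor force = 173.12 million.
New unemployment rate = 14.67 / 173.12 = 8.47%.

New unemployment rate ≈ 8.47%.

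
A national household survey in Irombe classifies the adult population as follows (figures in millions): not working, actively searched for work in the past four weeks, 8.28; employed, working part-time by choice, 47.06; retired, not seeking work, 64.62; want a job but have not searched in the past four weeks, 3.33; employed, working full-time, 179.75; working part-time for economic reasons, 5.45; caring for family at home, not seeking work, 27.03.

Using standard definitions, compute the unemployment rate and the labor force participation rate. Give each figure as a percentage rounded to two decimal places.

Unemployment rate ≈ 3.44%; labor force participation rate ≈ 71.69%.

Employed = 47.06 + 179.75 + 5.45 = 232.26 million (anyone who worked, including part-time for economic reasons, counts as employed).
Unemployed = 8.28 million.
Labor force = 232.26 + 8.28 = 240.54 million.
Not in labor force = 64.62 + 3.33 + 27.03 = 94.98 million (those not working and not actively searching are outside the labor force — including those who want a job but have given up searching).
Civilian working-age population = 240.54 + 94.98 = 335.52 million.
Unemployment rate = 8.28 / 240.54 = 3.44%.
Labor force participation rate = 240.54 / 335.52 = 71.69%.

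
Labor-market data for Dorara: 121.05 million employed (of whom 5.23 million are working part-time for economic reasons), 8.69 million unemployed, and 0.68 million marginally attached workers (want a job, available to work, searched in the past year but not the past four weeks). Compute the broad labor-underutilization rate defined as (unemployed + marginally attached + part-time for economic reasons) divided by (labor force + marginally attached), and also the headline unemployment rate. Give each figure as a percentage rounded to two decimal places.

Labor force = 121.05 + 8.69 = 129.74 million.
Numerator = 8.69 + 0.68 + 5.23 = 14.60 million.
Denominator = 129.74 + 0.68 = 130.42 million.
Broad rate = 14.60 / 130.42 = 11.19%.
Headline unemployment rate = 8.69 / 129.74 = 6.70%.

Broad underutilization rate ≈ 11.19%; headline unemployment rate ≈ 6.70%.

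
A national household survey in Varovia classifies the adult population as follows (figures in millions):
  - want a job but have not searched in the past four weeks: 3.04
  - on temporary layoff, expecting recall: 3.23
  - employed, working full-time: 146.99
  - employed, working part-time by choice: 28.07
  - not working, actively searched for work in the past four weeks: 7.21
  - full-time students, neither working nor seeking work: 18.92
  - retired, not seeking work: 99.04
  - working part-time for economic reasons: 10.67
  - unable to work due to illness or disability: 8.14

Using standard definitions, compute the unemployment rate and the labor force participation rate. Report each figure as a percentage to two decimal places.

Employed = 146.99 + 28.07 + 10.67 = 185.73 million (anyone who worked, including part-time for economic reasons, counts as employed).
Unemployed = 3.23 + 7.21 = 10.44 million (jobless and actively searching, or on temporary layoff).
Labor force = 185.73 + 10.44 = 196.17 million.
Not in labor force = 3.04 + 18.92 + 99.04 + 8.14 = 129.14 million (those not working and not actively searching are outside the labor force — including those who want a job but have given up searching).
Civilian working-age population = 196.17 + 129.14 = 325.31 million.
Unemployment rate = 10.44 / 196.17 = 5.32%.
Labor force participation rate = 196.17 / 325.31 = 60.30%.

Unemployment rate ≈ 5.32%; labor force participation rate ≈ 60.30%.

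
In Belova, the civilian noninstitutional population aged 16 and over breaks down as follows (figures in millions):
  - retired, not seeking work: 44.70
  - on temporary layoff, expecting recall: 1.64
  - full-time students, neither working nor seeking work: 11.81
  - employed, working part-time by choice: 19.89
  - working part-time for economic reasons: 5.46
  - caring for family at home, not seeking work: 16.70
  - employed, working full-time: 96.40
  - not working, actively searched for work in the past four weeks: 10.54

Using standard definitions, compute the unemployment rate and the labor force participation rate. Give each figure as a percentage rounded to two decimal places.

Unemployment rate ≈ 9.09%; labor force participation rate ≈ 64.66%.

Employed = 19.89 + 5.46 + 96.40 = 121.75 million (anyone who worked, including part-time for economic reasons, counts as employed).
Unemployed = 1.64 + 10.54 = 12.18 million (jobless and actively searching, or on temporary layoff).
Labor force = 121.75 + 12.18 = 133.93 million.
Not in labor force = 44.70 + 11.81 + 16.70 = 73.21 million (those not working and not actively searching are outside the labor force).
Civilian working-age population = 133.93 + 73.21 = 207.14 million.
Unemployment rate = 12.18 / 133.93 = 9.09%.
Labor force participation rate = 133.93 / 207.14 = 64.66%.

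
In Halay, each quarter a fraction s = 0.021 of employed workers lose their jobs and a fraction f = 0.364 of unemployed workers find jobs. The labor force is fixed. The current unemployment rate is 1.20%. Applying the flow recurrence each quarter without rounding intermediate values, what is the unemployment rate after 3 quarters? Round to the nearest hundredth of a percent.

With a fixed labor force, u_{t+1} = u_t + s·(1−u_t) − f·u_t = u_t·(1−s−f) + s.
Here 1−s−f = 0.615 and s = 0.021.
u_1 = 0.012000 × 0.615 + 0.021 = 0.028380.
u_2 = 0.028380 × 0.615 + 0.021 = 0.038454.
u_3 = 0.038454 × 0.615 + 0.021 = 0.044649.

Unemployment rate after three quarters ≈ 4.46%.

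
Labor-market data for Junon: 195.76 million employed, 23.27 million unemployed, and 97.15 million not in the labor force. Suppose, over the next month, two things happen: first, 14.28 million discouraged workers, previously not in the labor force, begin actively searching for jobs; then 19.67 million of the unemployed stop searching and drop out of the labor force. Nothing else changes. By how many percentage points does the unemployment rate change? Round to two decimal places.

Initially, labor force = 195.76 + 23.27 = 219.03 million, so u = 23.27/219.03 = 10.62%.
After the first change, unemployed and labor force both rise by 14.28 → E = 195.76, U = 37.55, labor force = 233.31 million.
After the second change, unemployed and labor force both fall by 19.67 → E = 195.76, U = 17.88, labor force = 213.64 million.
New unemployment rate = 17.88 / 213.64 = 8.37%.
Change = 8.37% − 10.62% = −2.25 percentage points.

The unemployment rate changes by −2.25 percentage points.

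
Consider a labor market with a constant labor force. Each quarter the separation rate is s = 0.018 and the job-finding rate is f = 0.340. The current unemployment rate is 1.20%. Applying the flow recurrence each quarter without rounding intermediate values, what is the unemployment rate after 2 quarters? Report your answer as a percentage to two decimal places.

With a fixed labor force, u_{t+1} = u_t + s·(1−u_t) − f·u_t = u_t·(1−s−f) + s.
Here 1−s−f = 0.642 and s = 0.018.
u_1 = 0.012000 × 0.642 + 0.018 = 0.025704.
u_2 = 0.025704 × 0.642 + 0.018 = 0.034502.

Unemployment rate after two quarters ≈ 3.45%.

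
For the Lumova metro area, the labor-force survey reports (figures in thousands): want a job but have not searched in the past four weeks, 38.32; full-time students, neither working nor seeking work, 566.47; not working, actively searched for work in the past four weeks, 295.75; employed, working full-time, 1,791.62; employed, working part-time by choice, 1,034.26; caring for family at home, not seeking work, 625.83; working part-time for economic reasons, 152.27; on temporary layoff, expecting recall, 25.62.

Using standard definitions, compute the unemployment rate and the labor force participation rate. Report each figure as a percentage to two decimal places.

Employed = 1,791.62 + 1,034.26 + 152.27 = 2,978.15 thousand (anyone who worked, including part-time for economic reasons, counts as employed).
Unemployed = 295.75 + 25.62 = 321.37 thousand (jobless and actively searching, or on temporary layoff).
Labor force = 2,978.15 + 321.37 = 3,299.52 thousand.
Not in labor force = 38.32 + 566.47 + 625.83 = 1,230.62 thousand (those not working and not actively searching are outside the labor force — including those who want a job but have given up searching).
Civilian working-age population = 3,299.52 + 1,230.62 = 4,530.14 thousand.
Unemployment rate = 321.37 / 3,299.52 = 9.74%.
Labor force participation rate = 3,299.52 / 4,530.14 = 72.83%.

Unemployment rate ≈ 9.74%; labor force participation rate ≈ 72.83%.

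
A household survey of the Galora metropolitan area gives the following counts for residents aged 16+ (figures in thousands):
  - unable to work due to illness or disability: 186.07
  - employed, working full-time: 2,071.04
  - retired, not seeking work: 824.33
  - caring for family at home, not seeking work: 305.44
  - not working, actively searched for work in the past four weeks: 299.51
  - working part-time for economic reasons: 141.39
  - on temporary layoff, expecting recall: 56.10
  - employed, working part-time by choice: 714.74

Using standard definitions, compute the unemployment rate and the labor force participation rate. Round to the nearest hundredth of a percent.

Employed = 2,071.04 + 141.39 + 714.74 = 2,927.17 thousand (anyone who worked, including part-time for economic reasons, counts as employed).
Unemployed = 299.51 + 56.10 = 355.61 thousand (jobless and actively searching, or on temporary layoff).
Labor force = 2,927.17 + 355.61 = 3,282.78 thousand.
Not in labor force = 186.07 + 824.33 + 305.44 = 1,315.84 thousand (those not working and not actively searching are outside the labor force).
Civilian working-age population = 3,282.78 + 1,315.84 = 4,598.62 thousand.
Unemployment rate = 355.61 / 3,282.78 = 10.83%.
Labor force participation rate = 3,282.78 / 4,598.62 = 71.39%.

Unemployment rate ≈ 10.83%; labor force participation rate ≈ 71.39%.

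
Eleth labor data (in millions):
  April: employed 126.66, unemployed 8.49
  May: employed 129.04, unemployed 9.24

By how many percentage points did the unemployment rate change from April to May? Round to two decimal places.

April: labor force = 126.66 + 8.49 = 135.15; u = 8.49/135.15 = 6.28%.
May: labor force = 129.04 + 9.24 = 138.28; u = 9.24/138.28 = 6.68%.
Change = 6.68% − 6.28% = +0.40 pp.

The unemployment rate changed by +0.40 percentage points.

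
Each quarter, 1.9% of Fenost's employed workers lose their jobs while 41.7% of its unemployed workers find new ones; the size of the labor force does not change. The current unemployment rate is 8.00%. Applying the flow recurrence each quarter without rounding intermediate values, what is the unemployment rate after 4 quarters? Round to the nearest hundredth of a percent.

With a fixed labor force, u_{t+1} = u_t + s·(1−u_t) − f·u_t = u_t·(1−s−f) + s.
Here 1−s−f = 0.564 and s = 0.019.
u_1 = 0.080000 × 0.564 + 0.019 = 0.064120.
u_2 = 0.064120 × 0.564 + 0.019 = 0.055164.
u_3 = 0.055164 × 0.564 + 0.019 = 0.050112.
u_4 = 0.050112 × 0.564 + 0.019 = 0.047263.

Unemployment rate after four quarters ≈ 4.73%.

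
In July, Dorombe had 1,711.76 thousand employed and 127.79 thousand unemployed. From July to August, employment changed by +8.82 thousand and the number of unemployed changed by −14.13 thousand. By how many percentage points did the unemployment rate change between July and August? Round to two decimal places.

July: labor force = 1,711.76 + 127.79 = 1,839.55; u = 127.79/1,839.55 = 6.95%.
August: labor force = 1,720.58 + 113.66 = 1,834.24; u = 113.66/1,834.24 = 6.20%.
Change = 6.20% − 6.95% = −0.75 pp.

The unemployment rate changed by −0.75 percentage points.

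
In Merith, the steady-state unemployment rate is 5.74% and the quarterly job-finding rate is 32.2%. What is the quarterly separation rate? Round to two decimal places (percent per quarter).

Separation rate ≈ 1.96% per quarter.

From u* = s/(s+f): s = u·f/(1−u).
s = 0.0574 × 32.2 / (1 − 0.0574) = 1.8483 / 0.9426 ≈ 1.96% per quarter.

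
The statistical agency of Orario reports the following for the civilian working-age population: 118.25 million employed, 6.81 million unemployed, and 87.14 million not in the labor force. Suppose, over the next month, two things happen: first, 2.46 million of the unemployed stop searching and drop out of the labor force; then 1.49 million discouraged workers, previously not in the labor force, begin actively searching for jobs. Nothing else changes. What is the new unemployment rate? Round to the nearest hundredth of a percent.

New unemployment rate ≈ 4.71%.

Initially, labor force = 118.25 + 6.81 = 125.06 million, so u = 6.81/125.06 = 5.45%.
After the first change, unemployed and labor force both fall by 2.46 → E = 118.25, U = 4.35, labor force = 122.60 million.
After the second change, unemployed and labor force both rise by 1.49 → E = 118.25, U = 5.84, labor force = 124.09 million.
New unemployment rate = 5.84 / 124.09 = 4.71%.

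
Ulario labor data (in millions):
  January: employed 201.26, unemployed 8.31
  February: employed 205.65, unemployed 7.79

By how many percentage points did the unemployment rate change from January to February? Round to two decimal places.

The unemployment rate changed by −0.32 percentage points.

January: labor force = 201.26 + 8.31 = 209.57; u = 8.31/209.57 = 3.97%.
February: labor force = 205.65 + 7.79 = 213.44; u = 7.79/213.44 = 3.65%.
Change = 3.65% − 3.97% = −0.32 pp.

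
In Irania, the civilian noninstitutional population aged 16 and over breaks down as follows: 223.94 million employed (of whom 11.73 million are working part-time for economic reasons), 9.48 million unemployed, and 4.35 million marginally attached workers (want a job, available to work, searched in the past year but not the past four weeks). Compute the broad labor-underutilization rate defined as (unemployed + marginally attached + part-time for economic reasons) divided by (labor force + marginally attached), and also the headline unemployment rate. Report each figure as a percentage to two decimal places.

Broad underutilization rate ≈ 10.75%; headline unemployment rate ≈ 4.06%.

Labor force = 223.94 + 9.48 = 233.42 million.
Numerator = 9.48 + 4.35 + 11.73 = 25.56 million.
Denominator = 233.42 + 4.35 = 237.77 million.
Broad rate = 25.56 / 237.77 = 10.75%.
Headline unemployment rate = 9.48 / 233.42 = 4.06%.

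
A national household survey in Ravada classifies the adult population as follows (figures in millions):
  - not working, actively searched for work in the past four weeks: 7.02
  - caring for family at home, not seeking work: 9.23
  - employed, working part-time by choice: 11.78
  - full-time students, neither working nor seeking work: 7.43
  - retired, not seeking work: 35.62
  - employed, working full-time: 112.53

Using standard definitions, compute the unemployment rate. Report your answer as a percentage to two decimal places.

Unemployment rate ≈ 5.35%.

Employed = 11.78 + 112.53 = 124.31 million.
Unemployed = 7.02 million.
Labor force = 124.31 + 7.02 = 131.33 million.
Unemployment rate = 7.02 / 131.33 = 5.35%.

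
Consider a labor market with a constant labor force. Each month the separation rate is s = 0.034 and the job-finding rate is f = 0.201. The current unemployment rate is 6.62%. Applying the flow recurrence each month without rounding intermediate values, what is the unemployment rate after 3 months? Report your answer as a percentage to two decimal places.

With a fixed labor force, u_{t+1} = u_t + s·(1−u_t) − f·u_t = u_t·(1−s−f) + s.
Here 1−s−f = 0.765 and s = 0.034.
u_1 = 0.066200 × 0.765 + 0.034 = 0.084643.
u_2 = 0.084643 × 0.765 + 0.034 = 0.098752.
u_3 = 0.098752 × 0.765 + 0.034 = 0.109545.

Unemployment rate after three months ≈ 10.95%.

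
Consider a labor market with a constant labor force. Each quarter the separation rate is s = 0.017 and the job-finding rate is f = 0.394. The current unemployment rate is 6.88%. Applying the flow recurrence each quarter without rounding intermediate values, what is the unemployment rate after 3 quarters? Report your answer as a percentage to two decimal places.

Unemployment rate after three quarters ≈ 4.70%.

With a fixed labor force, u_{t+1} = u_t + s·(1−u_t) − f·u_t = u_t·(1−s−f) + s.
Here 1−s−f = 0.589 and s = 0.017.
u_1 = 0.068800 × 0.589 + 0.017 = 0.057523.
u_2 = 0.057523 × 0.589 + 0.017 = 0.050881.
u_3 = 0.050881 × 0.589 + 0.017 = 0.046969.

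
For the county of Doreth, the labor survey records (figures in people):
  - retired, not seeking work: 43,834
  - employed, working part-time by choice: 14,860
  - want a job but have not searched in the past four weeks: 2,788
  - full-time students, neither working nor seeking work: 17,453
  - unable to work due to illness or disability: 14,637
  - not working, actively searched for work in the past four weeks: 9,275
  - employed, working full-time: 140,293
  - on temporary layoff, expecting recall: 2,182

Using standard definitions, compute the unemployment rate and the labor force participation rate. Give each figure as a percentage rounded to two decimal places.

Employed = 14,860 + 140,293 = 155,153.
Unemployed = 9,275 + 2,182 = 11,457 (jobless and actively searching, or on temporary layoff).
Labor force = 155,153 + 11,457 = 166,610.
Not in labor force = 43,834 + 2,788 + 17,453 + 14,637 = 78,712 (those not working and not actively searching are outside the labor force — including those who want a job but have given up searching).
Civilian working-age population = 166,610 + 78,712 = 245,322.
Unemployment rate = 11,457 / 166,610 = 6.88%.
Labor force participation rate = 166,610 / 245,322 = 67.91%.

Unemployment rate ≈ 6.88%; labor force participation rate ≈ 67.91%.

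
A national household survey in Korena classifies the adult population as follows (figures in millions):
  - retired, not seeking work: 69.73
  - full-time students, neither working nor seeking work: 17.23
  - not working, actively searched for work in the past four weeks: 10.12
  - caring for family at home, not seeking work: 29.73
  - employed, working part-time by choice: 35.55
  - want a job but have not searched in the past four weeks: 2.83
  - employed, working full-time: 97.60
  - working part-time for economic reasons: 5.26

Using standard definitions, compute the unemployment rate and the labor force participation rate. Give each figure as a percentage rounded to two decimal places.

Employed = 35.55 + 97.60 + 5.26 = 138.41 million (anyone who worked, including part-time for economic reasons, counts as employed).
Unemployed = 10.12 million.
Labor force = 138.41 + 10.12 = 148.53 million.
Not in labor force = 69.73 + 17.23 + 29.73 + 2.83 = 119.52 million (those not working and not actively searching are outside the labor force — including those who want a job but have given up searching).
Civilian working-age population = 148.53 + 119.52 = 268.05 million.
Unemployment rate = 10.12 / 148.53 = 6.81%.
Labor force participation rate = 148.53 / 268.05 = 55.41%.

Unemployment rate ≈ 6.81%; labor force participation rate ≈ 55.41%.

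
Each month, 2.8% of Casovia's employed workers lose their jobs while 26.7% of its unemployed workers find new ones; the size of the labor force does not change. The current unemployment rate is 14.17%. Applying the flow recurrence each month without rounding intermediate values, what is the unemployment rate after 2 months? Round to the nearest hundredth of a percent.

With a fixed labor force, u_{t+1} = u_t + s·(1−u_t) − f·u_t = u_t·(1−s−f) + s.
Here 1−s−f = 0.705 and s = 0.028.
u_1 = 0.141700 × 0.705 + 0.028 = 0.127898.
u_2 = 0.127898 × 0.705 + 0.028 = 0.118168.

Unemployment rate after two months ≈ 11.82%.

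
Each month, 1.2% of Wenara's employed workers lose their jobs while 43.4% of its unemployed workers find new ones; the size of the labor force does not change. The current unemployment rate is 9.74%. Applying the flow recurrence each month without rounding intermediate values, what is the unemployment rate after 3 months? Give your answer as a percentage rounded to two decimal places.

With a fixed labor force, u_{t+1} = u_t + s·(1−u_t) − f·u_t = u_t·(1−s−f) + s.
Here 1−s−f = 0.554 and s = 0.012.
u_1 = 0.097400 × 0.554 + 0.012 = 0.065960.
u_2 = 0.065960 × 0.554 + 0.012 = 0.048542.
u_3 = 0.048542 × 0.554 + 0.012 = 0.038892.

Unemployment rate after three months ≈ 3.89%.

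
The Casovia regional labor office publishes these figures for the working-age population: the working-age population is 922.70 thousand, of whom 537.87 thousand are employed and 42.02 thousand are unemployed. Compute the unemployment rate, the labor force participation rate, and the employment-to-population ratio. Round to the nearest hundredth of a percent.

Unemployment rate ≈ 7.25%; labor force participation rate ≈ 62.85%; employment-population ratio ≈ 58.29%.

Labor force = employed + unemployed = 537.87 + 42.02 = 579.89 thousand.
Unemployment rate = 42.02 / 579.89 = 7.25%.
Labor force participation rate = 579.89 / 922.70 = 62.85%.
Employment-population ratio = 537.87 / 922.70 = 58.29%.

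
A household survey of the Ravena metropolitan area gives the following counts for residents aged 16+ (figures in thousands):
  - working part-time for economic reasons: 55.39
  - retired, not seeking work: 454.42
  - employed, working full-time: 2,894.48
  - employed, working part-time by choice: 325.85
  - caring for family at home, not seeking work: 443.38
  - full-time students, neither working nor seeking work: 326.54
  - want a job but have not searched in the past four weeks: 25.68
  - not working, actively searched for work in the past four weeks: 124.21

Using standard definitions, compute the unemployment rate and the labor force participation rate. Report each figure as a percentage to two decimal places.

Employed = 55.39 + 2,894.48 + 325.85 = 3,275.72 thousand (anyone who worked, including part-time for economic reasons, counts as employed).
Unemployed = 124.21 thousand.
Labor force = 3,275.72 + 124.21 = 3,399.93 thousand.
Not in labor force = 454.42 + 443.38 + 326.54 + 25.68 = 1,250.02 thousand (those not working and not actively searching are outside the labor force — including those who want a job but have given up searching).
Civilian working-age population = 3,399.93 + 1,250.02 = 4,649.95 thousand.
Unemployment rate = 124.21 / 3,399.93 = 3.65%.
Labor force participation rate = 3,399.93 / 4,649.95 = 73.12%.

Unemployment rate ≈ 3.65%; labor force participation rate ≈ 73.12%.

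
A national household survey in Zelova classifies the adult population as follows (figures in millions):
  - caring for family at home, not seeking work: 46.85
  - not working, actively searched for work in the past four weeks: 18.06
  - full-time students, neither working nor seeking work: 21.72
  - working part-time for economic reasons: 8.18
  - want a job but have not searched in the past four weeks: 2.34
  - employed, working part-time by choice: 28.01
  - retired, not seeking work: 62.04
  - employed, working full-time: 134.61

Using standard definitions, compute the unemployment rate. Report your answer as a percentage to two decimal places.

Employed = 8.18 + 28.01 + 134.61 = 170.80 million (anyone who worked, including part-time for economic reasons, counts as employed).
Unemployed = 18.06 million.
Labor force = 170.80 + 18.06 = 188.86 million.
Unemployment rate = 18.06 / 188.86 = 9.56%.

Unemployment rate ≈ 9.56%.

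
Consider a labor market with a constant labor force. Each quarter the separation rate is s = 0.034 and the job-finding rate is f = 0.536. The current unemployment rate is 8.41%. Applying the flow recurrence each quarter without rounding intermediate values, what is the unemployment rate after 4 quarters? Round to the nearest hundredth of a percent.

With a fixed labor force, u_{t+1} = u_t + s·(1−u_t) − f·u_t = u_t·(1−s−f) + s.
Here 1−s−f = 0.430 and s = 0.034.
u_1 = 0.084100 × 0.430 + 0.034 = 0.070163.
u_2 = 0.070163 × 0.430 + 0.034 = 0.064170.
u_3 = 0.064170 × 0.430 + 0.034 = 0.061593.
u_4 = 0.061593 × 0.430 + 0.034 = 0.060485.

Unemployment rate after four quarters ≈ 6.05%.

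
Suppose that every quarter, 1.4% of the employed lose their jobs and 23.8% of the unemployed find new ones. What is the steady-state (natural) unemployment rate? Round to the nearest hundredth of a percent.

At steady state the flows balance: s·E = f·U, so U/(E+U) = s/(s+f).
u* = 1.4 / (1.4 + 23.8) = 1.4 / 25.20 = 5.56%.

Steady-state unemployment rate ≈ 5.56%.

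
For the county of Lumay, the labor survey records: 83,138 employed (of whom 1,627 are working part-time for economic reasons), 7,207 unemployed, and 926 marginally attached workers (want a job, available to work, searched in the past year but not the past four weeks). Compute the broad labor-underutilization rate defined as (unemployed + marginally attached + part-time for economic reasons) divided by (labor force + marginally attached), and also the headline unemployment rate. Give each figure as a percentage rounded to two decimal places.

Labor force = 83,138 + 7,207 = 90,345.
Numerator = 7,207 + 926 + 1,627 = 9,760.
Denominator = 90,345 + 926 = 91,271.
Broad rate = 9,760 / 91,271 = 10.69%.
Headline unemployment rate = 7,207 / 90,345 = 7.98%.

Broad underutilization rate ≈ 10.69%; headline unemployment rate ≈ 7.98%.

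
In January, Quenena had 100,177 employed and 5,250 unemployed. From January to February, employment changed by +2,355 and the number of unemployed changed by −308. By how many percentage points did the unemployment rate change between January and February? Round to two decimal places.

January: labor force = 100,177 + 5,250 = 105,427; u = 5,250/105,427 = 4.98%.
February: labor force = 102,532 + 4,942 = 107,474; u = 4,942/107,474 = 4.60%.
Change = 4.60% − 4.98% = −0.38 pp.

The unemployment rate changed by −0.38 percentage points.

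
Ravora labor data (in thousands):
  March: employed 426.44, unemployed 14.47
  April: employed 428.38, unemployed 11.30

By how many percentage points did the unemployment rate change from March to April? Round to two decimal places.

March: labor force = 426.44 + 14.47 = 440.91; u = 14.47/440.91 = 3.28%.
April: labor force = 428.38 + 11.30 = 439.68; u = 11.30/439.68 = 2.57%.
Change = 2.57% − 3.28% = −0.71 pp.

The unemployment rate changed by −0.71 percentage points.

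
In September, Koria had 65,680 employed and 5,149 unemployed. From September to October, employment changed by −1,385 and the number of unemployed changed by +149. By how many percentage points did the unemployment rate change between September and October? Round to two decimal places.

September: labor force = 65,680 + 5,149 = 70,829; u = 5,149/70,829 = 7.27%.
October: labor force = 64,295 + 5,298 = 69,593; u = 5,298/69,593 = 7.61%.
Change = 7.61% − 7.27% = +0.34 pp.

The unemployment rate changed by +0.34 percentage points.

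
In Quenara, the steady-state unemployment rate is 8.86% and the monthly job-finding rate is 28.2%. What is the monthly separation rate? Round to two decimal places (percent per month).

Separation rate ≈ 2.74% per month.

From u* = s/(s+f): s = u·f/(1−u).
s = 0.0886 × 28.2 / (1 − 0.0886) = 2.4985 / 0.9114 ≈ 2.74% per month.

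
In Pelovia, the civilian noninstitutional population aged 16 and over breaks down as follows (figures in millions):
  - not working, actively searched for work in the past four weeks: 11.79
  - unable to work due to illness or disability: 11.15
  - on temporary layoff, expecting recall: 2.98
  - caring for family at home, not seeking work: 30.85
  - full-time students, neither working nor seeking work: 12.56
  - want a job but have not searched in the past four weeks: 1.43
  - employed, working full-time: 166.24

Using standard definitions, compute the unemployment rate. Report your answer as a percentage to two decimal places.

Employed = 166.24 million.
Unemployed = 11.79 + 2.98 = 14.77 million (jobless and actively searching, or on temporary layoff).
Labor force = 166.24 + 14.77 = 181.01 million.
Unemployment rate = 14.77 / 181.01 = 8.16%.

Unemployment rate ≈ 8.16%.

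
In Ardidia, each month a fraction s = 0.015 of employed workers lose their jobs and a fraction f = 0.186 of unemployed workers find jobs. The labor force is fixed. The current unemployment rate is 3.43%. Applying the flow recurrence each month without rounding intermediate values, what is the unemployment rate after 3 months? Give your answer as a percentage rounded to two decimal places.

With a fixed labor force, u_{t+1} = u_t + s·(1−u_t) − f·u_t = u_t·(1−s−f) + s.
Here 1−s−f = 0.799 and s = 0.015.
u_1 = 0.034300 × 0.799 + 0.015 = 0.042406.
u_2 = 0.042406 × 0.799 + 0.015 = 0.048882.
u_3 = 0.048882 × 0.799 + 0.015 = 0.054057.

Unemployment rate after three months ≈ 5.41%.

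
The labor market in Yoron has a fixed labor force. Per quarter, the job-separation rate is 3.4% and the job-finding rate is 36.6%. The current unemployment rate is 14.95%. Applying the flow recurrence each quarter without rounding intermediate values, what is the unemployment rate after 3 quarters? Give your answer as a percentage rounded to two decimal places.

Unemployment rate after three quarters ≈ 9.89%.

With a fixed labor force, u_{t+1} = u_t + s·(1−u_t) − f·u_t = u_t·(1−s−f) + s.
Here 1−s−f = 0.600 and s = 0.034.
u_1 = 0.149500 × 0.600 + 0.034 = 0.123700.
u_2 = 0.123700 × 0.600 + 0.034 = 0.108220.
u_3 = 0.108220 × 0.600 + 0.034 = 0.098932.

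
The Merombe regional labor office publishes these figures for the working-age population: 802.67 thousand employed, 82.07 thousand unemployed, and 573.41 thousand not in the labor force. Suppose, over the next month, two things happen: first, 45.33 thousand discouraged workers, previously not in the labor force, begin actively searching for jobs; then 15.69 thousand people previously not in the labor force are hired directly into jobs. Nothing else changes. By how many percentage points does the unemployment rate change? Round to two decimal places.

The unemployment rate changes by +4.19 percentage points.

Initially, labor force = 802.67 + 82.07 = 884.74 thousand, so u = 82.07/884.74 = 9.28%.
After the first change, unemployed and labor force both rise by 45.33 → E = 802.67, U = 127.40, labor force = 930.07 thousand.
After the second change, employed and labor force both rise by 15.69; unemployed unchanged → E = 818.36, U = 127.40, labor force = 945.76 thousand.
New unemployment rate = 127.40 / 945.76 = 13.47%.
Change = 13.47% − 9.28% = +4.19 percentage points.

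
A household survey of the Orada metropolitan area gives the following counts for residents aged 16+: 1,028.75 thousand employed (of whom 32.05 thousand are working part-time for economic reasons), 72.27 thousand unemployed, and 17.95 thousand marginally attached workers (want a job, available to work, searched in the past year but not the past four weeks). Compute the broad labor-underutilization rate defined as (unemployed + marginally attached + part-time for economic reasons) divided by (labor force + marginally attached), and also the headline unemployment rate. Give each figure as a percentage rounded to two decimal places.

Broad underutilization rate ≈ 10.93%; headline unemployment rate ≈ 6.56%.

Labor force = 1,028.75 + 72.27 = 1,101.02 thousand.
Numerator = 72.27 + 17.95 + 32.05 = 122.27 thousand.
Denominator = 1,101.02 + 17.95 = 1,118.97 thousand.
Broad rate = 122.27 / 1,118.97 = 10.93%.
Headline unemployment rate = 72.27 / 1,101.02 = 6.56%.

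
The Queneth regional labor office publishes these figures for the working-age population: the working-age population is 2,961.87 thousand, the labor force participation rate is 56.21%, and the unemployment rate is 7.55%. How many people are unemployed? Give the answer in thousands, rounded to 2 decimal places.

Labor force = 0.5621 × 2,961.87 = 1,664.87 thousand.
Unemployed = 0.0755 × 1,664.87 ≈ 125.70 thousand.

About 125.70 thousand are unemployed.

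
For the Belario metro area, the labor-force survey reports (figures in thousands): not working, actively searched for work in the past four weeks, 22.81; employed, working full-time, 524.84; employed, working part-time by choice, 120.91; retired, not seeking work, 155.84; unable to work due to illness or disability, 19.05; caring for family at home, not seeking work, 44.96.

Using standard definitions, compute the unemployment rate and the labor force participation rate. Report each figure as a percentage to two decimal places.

Unemployment rate ≈ 3.41%; labor force participation rate ≈ 75.25%.

Employed = 524.84 + 120.91 = 645.75 thousand.
Unemployed = 22.81 thousand.
Labor force = 645.75 + 22.81 = 668.56 thousand.
Not in labor force = 155.84 + 19.05 + 44.96 = 219.85 thousand (those not working and not actively searching are outside the labor force).
Civilian working-age population = 668.56 + 219.85 = 888.41 thousand.
Unemployment rate = 22.81 / 668.56 = 3.41%.
Labor force participation rate = 668.56 / 888.41 = 75.25%.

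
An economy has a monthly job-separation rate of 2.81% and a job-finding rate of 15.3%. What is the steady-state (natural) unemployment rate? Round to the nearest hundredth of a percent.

Steady-state unemployment rate ≈ 15.52%.

At steady state the flows balance: s·E = f·U, so U/(E+U) = s/(s+f).
u* = 2.81 / (2.81 + 15.3) = 2.81 / 18.11 = 15.52%.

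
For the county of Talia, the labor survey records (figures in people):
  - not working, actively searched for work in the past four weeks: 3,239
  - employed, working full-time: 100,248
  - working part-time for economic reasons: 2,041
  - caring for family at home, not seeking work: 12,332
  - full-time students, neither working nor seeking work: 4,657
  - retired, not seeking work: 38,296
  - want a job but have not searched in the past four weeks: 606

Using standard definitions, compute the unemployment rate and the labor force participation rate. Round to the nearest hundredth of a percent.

Unemployment rate ≈ 3.07%; labor force participation rate ≈ 65.38%.

Employed = 100,248 + 2,041 = 102,289 (anyone who worked, including part-time for economic reasons, counts as employed).
Unemployed = 3,239.
Labor force = 102,289 + 3,239 = 105,528.
Not in labor force = 12,332 + 4,657 + 38,296 + 606 = 55,891 (those not working and not actively searching are outside the labor force — including those who want a job but have given up searching).
Civilian working-age population = 105,528 + 55,891 = 161,419.
Unemployment rate = 3,239 / 105,528 = 3.07%.
Labor force participation rate = 105,528 / 161,419 = 65.38%.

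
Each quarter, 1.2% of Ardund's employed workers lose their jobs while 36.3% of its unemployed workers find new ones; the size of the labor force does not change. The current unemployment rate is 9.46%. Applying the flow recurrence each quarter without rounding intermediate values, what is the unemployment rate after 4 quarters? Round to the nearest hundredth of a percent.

With a fixed labor force, u_{t+1} = u_t + s·(1−u_t) − f·u_t = u_t·(1−s−f) + s.
Here 1−s−f = 0.625 and s = 0.012.
u_1 = 0.094600 × 0.625 + 0.012 = 0.071125.
u_2 = 0.071125 × 0.625 + 0.012 = 0.056453.
u_3 = 0.056453 × 0.625 + 0.012 = 0.047283.
u_4 = 0.047283 × 0.625 + 0.012 = 0.041552.

Unemployment rate after four quarters ≈ 4.16%.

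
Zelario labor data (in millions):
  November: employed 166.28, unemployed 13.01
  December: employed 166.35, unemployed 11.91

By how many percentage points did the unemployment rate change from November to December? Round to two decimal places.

The unemployment rate changed by −0.58 percentage points.

November: labor force = 166.28 + 13.01 = 179.29; u = 13.01/179.29 = 7.26%.
December: labor force = 166.35 + 11.91 = 178.26; u = 11.91/178.26 = 6.68%.
Change = 6.68% − 7.26% = −0.58 pp.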